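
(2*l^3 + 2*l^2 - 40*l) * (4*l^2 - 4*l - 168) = 8*l^5 - 504*l^3 - 176*l^2 + 6720*l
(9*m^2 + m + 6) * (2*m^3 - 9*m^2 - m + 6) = 18*m^5 - 79*m^4 - 6*m^3 - m^2 + 36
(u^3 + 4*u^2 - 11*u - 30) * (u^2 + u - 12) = u^5 + 5*u^4 - 19*u^3 - 89*u^2 + 102*u + 360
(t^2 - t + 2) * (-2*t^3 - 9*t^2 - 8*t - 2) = -2*t^5 - 7*t^4 - 3*t^3 - 12*t^2 - 14*t - 4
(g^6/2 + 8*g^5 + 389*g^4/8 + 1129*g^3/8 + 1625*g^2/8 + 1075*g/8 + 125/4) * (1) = g^6/2 + 8*g^5 + 389*g^4/8 + 1129*g^3/8 + 1625*g^2/8 + 1075*g/8 + 125/4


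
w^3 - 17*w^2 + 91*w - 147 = (w - 7)^2*(w - 3)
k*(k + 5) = k^2 + 5*k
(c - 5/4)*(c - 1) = c^2 - 9*c/4 + 5/4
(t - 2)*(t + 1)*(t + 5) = t^3 + 4*t^2 - 7*t - 10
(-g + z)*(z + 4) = -g*z - 4*g + z^2 + 4*z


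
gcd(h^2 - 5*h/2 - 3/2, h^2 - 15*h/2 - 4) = h + 1/2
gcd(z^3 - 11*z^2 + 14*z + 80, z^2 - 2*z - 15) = z - 5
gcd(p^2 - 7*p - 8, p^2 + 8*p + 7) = p + 1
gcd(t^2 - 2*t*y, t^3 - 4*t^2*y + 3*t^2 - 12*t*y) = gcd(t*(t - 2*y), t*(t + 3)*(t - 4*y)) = t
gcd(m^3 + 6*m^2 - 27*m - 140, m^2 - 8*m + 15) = m - 5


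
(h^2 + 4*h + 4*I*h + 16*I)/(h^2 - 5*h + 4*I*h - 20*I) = (h + 4)/(h - 5)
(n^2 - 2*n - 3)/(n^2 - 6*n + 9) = (n + 1)/(n - 3)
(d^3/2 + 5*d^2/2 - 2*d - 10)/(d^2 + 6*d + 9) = (d^3 + 5*d^2 - 4*d - 20)/(2*(d^2 + 6*d + 9))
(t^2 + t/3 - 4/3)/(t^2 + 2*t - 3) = (t + 4/3)/(t + 3)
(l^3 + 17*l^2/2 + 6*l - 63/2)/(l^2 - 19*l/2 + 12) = (l^2 + 10*l + 21)/(l - 8)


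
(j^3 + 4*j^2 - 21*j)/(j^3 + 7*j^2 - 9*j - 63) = j/(j + 3)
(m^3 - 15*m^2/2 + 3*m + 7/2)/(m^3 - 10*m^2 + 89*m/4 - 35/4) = 2*(2*m^2 - m - 1)/(4*m^2 - 12*m + 5)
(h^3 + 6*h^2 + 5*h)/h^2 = h + 6 + 5/h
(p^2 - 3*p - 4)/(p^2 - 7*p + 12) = (p + 1)/(p - 3)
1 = 1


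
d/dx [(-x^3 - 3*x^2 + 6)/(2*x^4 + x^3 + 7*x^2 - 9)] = x*(-3*(x + 2)*(2*x^4 + x^3 + 7*x^2 - 9) + (8*x^2 + 3*x + 14)*(x^3 + 3*x^2 - 6))/(2*x^4 + x^3 + 7*x^2 - 9)^2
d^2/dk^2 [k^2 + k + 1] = 2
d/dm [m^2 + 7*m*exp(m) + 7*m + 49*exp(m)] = 7*m*exp(m) + 2*m + 56*exp(m) + 7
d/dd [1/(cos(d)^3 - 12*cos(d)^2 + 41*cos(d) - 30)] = (3*cos(d)^2 - 24*cos(d) + 41)*sin(d)/(cos(d)^3 - 12*cos(d)^2 + 41*cos(d) - 30)^2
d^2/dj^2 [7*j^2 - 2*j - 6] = 14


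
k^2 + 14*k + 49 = (k + 7)^2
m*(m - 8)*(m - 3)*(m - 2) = m^4 - 13*m^3 + 46*m^2 - 48*m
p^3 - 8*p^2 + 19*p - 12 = (p - 4)*(p - 3)*(p - 1)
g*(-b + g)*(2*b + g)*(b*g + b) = -2*b^3*g^2 - 2*b^3*g + b^2*g^3 + b^2*g^2 + b*g^4 + b*g^3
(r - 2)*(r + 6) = r^2 + 4*r - 12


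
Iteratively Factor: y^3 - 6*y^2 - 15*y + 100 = (y - 5)*(y^2 - y - 20) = (y - 5)*(y + 4)*(y - 5)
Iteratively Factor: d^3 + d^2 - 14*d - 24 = (d + 3)*(d^2 - 2*d - 8) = (d - 4)*(d + 3)*(d + 2)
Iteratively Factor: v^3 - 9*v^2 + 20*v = (v - 4)*(v^2 - 5*v) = v*(v - 4)*(v - 5)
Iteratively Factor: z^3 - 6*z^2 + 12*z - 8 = (z - 2)*(z^2 - 4*z + 4) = (z - 2)^2*(z - 2)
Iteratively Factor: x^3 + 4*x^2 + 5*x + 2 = (x + 2)*(x^2 + 2*x + 1) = (x + 1)*(x + 2)*(x + 1)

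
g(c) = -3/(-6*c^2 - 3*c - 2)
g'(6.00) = 0.00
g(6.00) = 0.01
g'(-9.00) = 0.00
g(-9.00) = 0.01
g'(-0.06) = -2.02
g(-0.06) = 1.63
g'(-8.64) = 0.00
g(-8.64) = 0.01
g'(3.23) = -0.02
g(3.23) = 0.04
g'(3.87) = -0.01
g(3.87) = 0.03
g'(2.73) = -0.04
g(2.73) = 0.05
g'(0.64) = -0.79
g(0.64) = 0.47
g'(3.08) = -0.03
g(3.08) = 0.04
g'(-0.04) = -2.12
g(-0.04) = 1.59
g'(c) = -3*(12*c + 3)/(-6*c^2 - 3*c - 2)^2 = 9*(-4*c - 1)/(6*c^2 + 3*c + 2)^2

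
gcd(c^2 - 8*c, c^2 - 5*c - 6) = 1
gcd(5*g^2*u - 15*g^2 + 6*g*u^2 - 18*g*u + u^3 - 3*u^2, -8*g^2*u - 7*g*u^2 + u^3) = g + u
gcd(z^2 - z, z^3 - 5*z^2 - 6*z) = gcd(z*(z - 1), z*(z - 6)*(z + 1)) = z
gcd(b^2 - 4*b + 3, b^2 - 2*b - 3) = b - 3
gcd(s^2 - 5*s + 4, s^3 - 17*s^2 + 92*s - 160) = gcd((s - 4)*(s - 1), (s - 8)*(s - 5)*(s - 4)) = s - 4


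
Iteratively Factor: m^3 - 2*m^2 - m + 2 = (m - 1)*(m^2 - m - 2) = (m - 1)*(m + 1)*(m - 2)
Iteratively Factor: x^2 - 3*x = (x - 3)*(x)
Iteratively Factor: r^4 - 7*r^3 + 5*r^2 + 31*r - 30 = (r + 2)*(r^3 - 9*r^2 + 23*r - 15) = (r - 5)*(r + 2)*(r^2 - 4*r + 3) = (r - 5)*(r - 3)*(r + 2)*(r - 1)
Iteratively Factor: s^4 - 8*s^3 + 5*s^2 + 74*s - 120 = (s - 4)*(s^3 - 4*s^2 - 11*s + 30) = (s - 4)*(s + 3)*(s^2 - 7*s + 10) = (s - 5)*(s - 4)*(s + 3)*(s - 2)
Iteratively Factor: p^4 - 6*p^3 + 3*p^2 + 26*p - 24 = (p - 4)*(p^3 - 2*p^2 - 5*p + 6) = (p - 4)*(p + 2)*(p^2 - 4*p + 3) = (p - 4)*(p - 3)*(p + 2)*(p - 1)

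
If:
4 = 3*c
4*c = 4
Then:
No Solution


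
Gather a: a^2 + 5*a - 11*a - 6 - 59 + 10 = a^2 - 6*a - 55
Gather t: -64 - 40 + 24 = -80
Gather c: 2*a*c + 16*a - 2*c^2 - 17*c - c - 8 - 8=16*a - 2*c^2 + c*(2*a - 18) - 16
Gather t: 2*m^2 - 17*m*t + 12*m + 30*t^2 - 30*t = 2*m^2 + 12*m + 30*t^2 + t*(-17*m - 30)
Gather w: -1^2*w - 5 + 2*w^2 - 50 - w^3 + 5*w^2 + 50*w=-w^3 + 7*w^2 + 49*w - 55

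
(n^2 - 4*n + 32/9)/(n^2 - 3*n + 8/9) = (3*n - 4)/(3*n - 1)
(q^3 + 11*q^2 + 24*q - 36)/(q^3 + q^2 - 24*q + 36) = (q^2 + 5*q - 6)/(q^2 - 5*q + 6)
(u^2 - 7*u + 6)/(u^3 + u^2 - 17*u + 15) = (u - 6)/(u^2 + 2*u - 15)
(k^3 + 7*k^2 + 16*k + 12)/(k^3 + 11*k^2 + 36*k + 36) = (k + 2)/(k + 6)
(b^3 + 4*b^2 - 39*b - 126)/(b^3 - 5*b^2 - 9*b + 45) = (b^2 + b - 42)/(b^2 - 8*b + 15)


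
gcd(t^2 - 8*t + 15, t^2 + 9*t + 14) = 1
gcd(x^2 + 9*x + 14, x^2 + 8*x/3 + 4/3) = x + 2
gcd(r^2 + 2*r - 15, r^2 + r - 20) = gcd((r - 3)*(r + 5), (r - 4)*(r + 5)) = r + 5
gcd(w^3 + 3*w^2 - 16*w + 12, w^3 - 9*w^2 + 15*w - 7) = w - 1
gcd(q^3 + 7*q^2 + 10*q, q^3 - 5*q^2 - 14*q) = q^2 + 2*q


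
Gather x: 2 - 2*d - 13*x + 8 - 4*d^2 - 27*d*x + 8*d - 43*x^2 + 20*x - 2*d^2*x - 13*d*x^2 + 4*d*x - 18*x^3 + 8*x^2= -4*d^2 + 6*d - 18*x^3 + x^2*(-13*d - 35) + x*(-2*d^2 - 23*d + 7) + 10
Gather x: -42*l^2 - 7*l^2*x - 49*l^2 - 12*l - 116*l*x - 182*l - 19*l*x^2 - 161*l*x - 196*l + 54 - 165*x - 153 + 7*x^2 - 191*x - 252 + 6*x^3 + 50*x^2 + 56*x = -91*l^2 - 390*l + 6*x^3 + x^2*(57 - 19*l) + x*(-7*l^2 - 277*l - 300) - 351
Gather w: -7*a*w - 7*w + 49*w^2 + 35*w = 49*w^2 + w*(28 - 7*a)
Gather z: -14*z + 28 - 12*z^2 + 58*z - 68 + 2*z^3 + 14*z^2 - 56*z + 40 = 2*z^3 + 2*z^2 - 12*z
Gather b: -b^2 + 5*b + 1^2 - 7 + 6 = -b^2 + 5*b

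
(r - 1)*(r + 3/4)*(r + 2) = r^3 + 7*r^2/4 - 5*r/4 - 3/2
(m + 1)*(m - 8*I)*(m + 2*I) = m^3 + m^2 - 6*I*m^2 + 16*m - 6*I*m + 16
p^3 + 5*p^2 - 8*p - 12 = (p - 2)*(p + 1)*(p + 6)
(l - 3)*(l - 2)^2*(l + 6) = l^4 - l^3 - 26*l^2 + 84*l - 72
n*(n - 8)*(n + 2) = n^3 - 6*n^2 - 16*n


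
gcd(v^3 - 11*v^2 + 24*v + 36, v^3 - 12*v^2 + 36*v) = v^2 - 12*v + 36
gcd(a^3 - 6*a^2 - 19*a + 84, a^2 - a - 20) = a + 4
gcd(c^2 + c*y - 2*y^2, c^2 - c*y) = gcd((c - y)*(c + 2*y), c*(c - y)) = -c + y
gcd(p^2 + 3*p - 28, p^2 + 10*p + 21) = p + 7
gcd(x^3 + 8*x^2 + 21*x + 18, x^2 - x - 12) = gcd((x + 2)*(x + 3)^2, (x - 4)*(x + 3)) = x + 3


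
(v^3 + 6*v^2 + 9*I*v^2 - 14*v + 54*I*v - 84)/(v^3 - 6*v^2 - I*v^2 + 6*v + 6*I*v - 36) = (v^2 + v*(6 + 7*I) + 42*I)/(v^2 - 3*v*(2 + I) + 18*I)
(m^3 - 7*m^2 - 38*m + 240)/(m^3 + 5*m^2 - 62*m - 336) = (m - 5)/(m + 7)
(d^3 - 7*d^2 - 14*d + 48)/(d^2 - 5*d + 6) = (d^2 - 5*d - 24)/(d - 3)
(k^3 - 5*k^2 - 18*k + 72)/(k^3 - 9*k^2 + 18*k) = (k + 4)/k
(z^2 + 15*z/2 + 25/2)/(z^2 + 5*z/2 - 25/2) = (2*z + 5)/(2*z - 5)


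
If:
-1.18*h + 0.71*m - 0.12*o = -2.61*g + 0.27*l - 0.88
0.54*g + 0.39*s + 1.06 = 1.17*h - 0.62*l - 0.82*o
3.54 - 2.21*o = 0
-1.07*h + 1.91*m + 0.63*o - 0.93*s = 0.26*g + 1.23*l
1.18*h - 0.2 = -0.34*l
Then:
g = 0.306267443553494 - 0.0717809607708243*s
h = 0.105738459006974*s + 0.874106001435308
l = -0.366974651847734*s - 2.44542671086372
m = 0.300051455269286*s - 1.57177600470989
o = 1.60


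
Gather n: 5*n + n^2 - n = n^2 + 4*n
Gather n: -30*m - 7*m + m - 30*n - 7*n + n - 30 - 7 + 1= -36*m - 36*n - 36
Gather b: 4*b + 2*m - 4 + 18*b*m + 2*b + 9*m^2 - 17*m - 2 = b*(18*m + 6) + 9*m^2 - 15*m - 6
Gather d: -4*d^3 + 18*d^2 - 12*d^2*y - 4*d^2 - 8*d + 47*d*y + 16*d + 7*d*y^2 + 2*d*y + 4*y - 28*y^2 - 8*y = -4*d^3 + d^2*(14 - 12*y) + d*(7*y^2 + 49*y + 8) - 28*y^2 - 4*y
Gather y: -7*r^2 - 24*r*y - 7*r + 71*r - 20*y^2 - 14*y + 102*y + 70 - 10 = -7*r^2 + 64*r - 20*y^2 + y*(88 - 24*r) + 60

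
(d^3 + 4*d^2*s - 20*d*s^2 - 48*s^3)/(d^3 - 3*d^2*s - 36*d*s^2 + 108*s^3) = (d^2 - 2*d*s - 8*s^2)/(d^2 - 9*d*s + 18*s^2)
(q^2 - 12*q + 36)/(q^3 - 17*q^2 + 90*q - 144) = (q - 6)/(q^2 - 11*q + 24)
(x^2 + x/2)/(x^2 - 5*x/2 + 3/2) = x*(2*x + 1)/(2*x^2 - 5*x + 3)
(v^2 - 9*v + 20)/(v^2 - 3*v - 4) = (v - 5)/(v + 1)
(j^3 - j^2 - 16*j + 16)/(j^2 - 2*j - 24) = (j^2 - 5*j + 4)/(j - 6)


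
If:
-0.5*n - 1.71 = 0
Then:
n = -3.42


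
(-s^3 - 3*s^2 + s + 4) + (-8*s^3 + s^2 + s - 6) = -9*s^3 - 2*s^2 + 2*s - 2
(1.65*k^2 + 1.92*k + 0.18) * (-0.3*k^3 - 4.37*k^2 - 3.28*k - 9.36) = -0.495*k^5 - 7.7865*k^4 - 13.8564*k^3 - 22.5282*k^2 - 18.5616*k - 1.6848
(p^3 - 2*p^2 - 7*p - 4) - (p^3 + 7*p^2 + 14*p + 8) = -9*p^2 - 21*p - 12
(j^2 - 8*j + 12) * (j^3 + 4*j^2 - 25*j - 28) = j^5 - 4*j^4 - 45*j^3 + 220*j^2 - 76*j - 336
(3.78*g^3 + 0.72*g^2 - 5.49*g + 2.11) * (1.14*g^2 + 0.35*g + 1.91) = 4.3092*g^5 + 2.1438*g^4 + 1.2132*g^3 + 1.8591*g^2 - 9.7474*g + 4.0301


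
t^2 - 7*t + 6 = (t - 6)*(t - 1)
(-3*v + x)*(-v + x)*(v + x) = 3*v^3 - v^2*x - 3*v*x^2 + x^3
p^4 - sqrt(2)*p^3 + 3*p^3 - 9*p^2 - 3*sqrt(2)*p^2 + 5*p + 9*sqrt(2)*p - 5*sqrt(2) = (p - 1)^2*(p + 5)*(p - sqrt(2))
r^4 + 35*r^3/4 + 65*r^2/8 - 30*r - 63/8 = (r - 3/2)*(r + 1/4)*(r + 3)*(r + 7)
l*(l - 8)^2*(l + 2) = l^4 - 14*l^3 + 32*l^2 + 128*l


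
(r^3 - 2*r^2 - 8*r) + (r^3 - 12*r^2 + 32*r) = 2*r^3 - 14*r^2 + 24*r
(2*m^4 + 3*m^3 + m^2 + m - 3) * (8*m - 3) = 16*m^5 + 18*m^4 - m^3 + 5*m^2 - 27*m + 9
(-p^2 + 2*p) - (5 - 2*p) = -p^2 + 4*p - 5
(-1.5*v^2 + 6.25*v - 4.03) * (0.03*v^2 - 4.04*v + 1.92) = -0.045*v^4 + 6.2475*v^3 - 28.2509*v^2 + 28.2812*v - 7.7376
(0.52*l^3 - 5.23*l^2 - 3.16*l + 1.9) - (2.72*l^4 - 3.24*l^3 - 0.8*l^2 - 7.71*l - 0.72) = -2.72*l^4 + 3.76*l^3 - 4.43*l^2 + 4.55*l + 2.62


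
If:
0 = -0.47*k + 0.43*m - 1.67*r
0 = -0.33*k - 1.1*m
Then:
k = -2.78797996661102*r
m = 0.836393989983305*r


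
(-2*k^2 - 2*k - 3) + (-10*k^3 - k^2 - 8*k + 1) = -10*k^3 - 3*k^2 - 10*k - 2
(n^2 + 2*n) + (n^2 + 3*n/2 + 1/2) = 2*n^2 + 7*n/2 + 1/2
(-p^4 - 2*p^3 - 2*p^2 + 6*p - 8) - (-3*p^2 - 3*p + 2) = -p^4 - 2*p^3 + p^2 + 9*p - 10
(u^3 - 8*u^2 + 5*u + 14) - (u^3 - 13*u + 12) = -8*u^2 + 18*u + 2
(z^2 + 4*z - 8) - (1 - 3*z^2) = 4*z^2 + 4*z - 9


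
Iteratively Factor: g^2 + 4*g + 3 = (g + 3)*(g + 1)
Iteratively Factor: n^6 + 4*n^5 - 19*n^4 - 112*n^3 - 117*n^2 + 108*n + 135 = (n - 1)*(n^5 + 5*n^4 - 14*n^3 - 126*n^2 - 243*n - 135) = (n - 1)*(n + 3)*(n^4 + 2*n^3 - 20*n^2 - 66*n - 45) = (n - 1)*(n + 1)*(n + 3)*(n^3 + n^2 - 21*n - 45) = (n - 5)*(n - 1)*(n + 1)*(n + 3)*(n^2 + 6*n + 9) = (n - 5)*(n - 1)*(n + 1)*(n + 3)^2*(n + 3)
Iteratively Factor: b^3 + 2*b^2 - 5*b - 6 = (b - 2)*(b^2 + 4*b + 3) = (b - 2)*(b + 3)*(b + 1)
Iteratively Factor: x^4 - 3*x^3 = (x)*(x^3 - 3*x^2) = x^2*(x^2 - 3*x) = x^3*(x - 3)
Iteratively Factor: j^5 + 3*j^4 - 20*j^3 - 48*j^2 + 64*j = (j - 1)*(j^4 + 4*j^3 - 16*j^2 - 64*j) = j*(j - 1)*(j^3 + 4*j^2 - 16*j - 64) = j*(j - 1)*(j + 4)*(j^2 - 16) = j*(j - 1)*(j + 4)^2*(j - 4)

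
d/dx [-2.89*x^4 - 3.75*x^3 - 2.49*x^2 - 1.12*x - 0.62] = -11.56*x^3 - 11.25*x^2 - 4.98*x - 1.12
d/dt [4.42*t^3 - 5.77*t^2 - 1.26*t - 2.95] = 13.26*t^2 - 11.54*t - 1.26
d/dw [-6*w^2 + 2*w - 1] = 2 - 12*w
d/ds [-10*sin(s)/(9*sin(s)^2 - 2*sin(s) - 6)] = 30*(3*sin(s)^2 + 2)*cos(s)/(9*sin(s)^2 - 2*sin(s) - 6)^2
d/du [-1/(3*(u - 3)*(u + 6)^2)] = u/((u - 3)^2*(u + 6)^3)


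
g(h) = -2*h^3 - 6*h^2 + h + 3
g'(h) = -6*h^2 - 12*h + 1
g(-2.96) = -0.66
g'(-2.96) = -16.05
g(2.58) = -68.71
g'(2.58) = -69.90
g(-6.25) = 250.66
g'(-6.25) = -158.38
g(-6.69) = 326.61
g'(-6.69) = -187.26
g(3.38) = -139.40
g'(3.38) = -108.11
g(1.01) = -4.17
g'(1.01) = -17.24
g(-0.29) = 2.25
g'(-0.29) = 3.98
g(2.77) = -82.78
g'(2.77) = -78.28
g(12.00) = -4305.00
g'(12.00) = -1007.00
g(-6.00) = 213.00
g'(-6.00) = -143.00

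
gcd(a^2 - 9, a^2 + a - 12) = a - 3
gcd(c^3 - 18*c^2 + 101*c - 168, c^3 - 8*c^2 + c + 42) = c^2 - 10*c + 21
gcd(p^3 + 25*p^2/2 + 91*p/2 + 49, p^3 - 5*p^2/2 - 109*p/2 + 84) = p + 7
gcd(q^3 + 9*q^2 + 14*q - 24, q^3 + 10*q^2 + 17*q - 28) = q^2 + 3*q - 4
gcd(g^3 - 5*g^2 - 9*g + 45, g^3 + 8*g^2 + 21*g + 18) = g + 3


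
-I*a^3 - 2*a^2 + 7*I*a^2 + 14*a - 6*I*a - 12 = (a - 6)*(a - 2*I)*(-I*a + I)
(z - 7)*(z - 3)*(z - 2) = z^3 - 12*z^2 + 41*z - 42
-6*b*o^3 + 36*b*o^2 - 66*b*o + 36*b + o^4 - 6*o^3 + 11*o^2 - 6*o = (-6*b + o)*(o - 3)*(o - 2)*(o - 1)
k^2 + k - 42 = (k - 6)*(k + 7)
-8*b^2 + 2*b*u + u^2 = (-2*b + u)*(4*b + u)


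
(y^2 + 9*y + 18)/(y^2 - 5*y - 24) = (y + 6)/(y - 8)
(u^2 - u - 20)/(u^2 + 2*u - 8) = (u - 5)/(u - 2)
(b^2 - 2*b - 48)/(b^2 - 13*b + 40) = (b + 6)/(b - 5)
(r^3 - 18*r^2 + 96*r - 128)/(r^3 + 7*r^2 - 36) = (r^2 - 16*r + 64)/(r^2 + 9*r + 18)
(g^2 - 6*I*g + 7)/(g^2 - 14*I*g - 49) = (g + I)/(g - 7*I)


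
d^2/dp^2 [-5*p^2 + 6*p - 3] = -10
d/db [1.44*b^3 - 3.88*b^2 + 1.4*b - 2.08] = 4.32*b^2 - 7.76*b + 1.4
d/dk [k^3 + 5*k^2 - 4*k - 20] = 3*k^2 + 10*k - 4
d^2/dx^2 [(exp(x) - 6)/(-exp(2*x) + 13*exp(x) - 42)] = (-exp(x) - 7)*exp(x)/(exp(3*x) - 21*exp(2*x) + 147*exp(x) - 343)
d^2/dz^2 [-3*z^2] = -6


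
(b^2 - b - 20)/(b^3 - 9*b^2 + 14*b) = (b^2 - b - 20)/(b*(b^2 - 9*b + 14))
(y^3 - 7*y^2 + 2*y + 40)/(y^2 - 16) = (y^2 - 3*y - 10)/(y + 4)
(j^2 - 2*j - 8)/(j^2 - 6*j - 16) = (j - 4)/(j - 8)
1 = 1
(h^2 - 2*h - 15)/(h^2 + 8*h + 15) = (h - 5)/(h + 5)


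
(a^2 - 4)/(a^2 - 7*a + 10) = (a + 2)/(a - 5)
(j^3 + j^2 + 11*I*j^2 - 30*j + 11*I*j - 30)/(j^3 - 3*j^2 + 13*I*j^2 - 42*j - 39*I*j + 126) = (j^2 + j*(1 + 5*I) + 5*I)/(j^2 + j*(-3 + 7*I) - 21*I)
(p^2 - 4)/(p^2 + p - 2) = (p - 2)/(p - 1)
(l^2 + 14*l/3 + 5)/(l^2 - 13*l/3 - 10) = (l + 3)/(l - 6)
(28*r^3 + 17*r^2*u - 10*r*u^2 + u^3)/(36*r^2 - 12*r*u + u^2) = (28*r^3 + 17*r^2*u - 10*r*u^2 + u^3)/(36*r^2 - 12*r*u + u^2)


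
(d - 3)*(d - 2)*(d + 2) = d^3 - 3*d^2 - 4*d + 12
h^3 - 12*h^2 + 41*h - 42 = (h - 7)*(h - 3)*(h - 2)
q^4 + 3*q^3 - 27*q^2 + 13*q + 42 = (q - 3)*(q - 2)*(q + 1)*(q + 7)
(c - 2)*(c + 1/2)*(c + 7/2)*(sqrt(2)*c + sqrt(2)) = sqrt(2)*c^4 + 3*sqrt(2)*c^3 - 17*sqrt(2)*c^2/4 - 39*sqrt(2)*c/4 - 7*sqrt(2)/2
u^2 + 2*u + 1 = (u + 1)^2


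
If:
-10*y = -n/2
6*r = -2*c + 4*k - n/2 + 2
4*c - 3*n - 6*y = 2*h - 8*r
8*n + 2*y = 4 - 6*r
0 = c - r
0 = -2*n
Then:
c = 2/3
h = 4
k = 5/6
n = 0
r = 2/3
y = 0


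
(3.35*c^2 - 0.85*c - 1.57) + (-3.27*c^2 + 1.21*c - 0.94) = 0.0800000000000001*c^2 + 0.36*c - 2.51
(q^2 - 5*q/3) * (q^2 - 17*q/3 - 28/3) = q^4 - 22*q^3/3 + q^2/9 + 140*q/9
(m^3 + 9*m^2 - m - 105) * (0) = 0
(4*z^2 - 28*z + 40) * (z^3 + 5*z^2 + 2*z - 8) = 4*z^5 - 8*z^4 - 92*z^3 + 112*z^2 + 304*z - 320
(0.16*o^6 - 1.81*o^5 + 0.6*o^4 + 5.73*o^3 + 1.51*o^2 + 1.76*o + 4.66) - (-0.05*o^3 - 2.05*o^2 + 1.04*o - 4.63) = 0.16*o^6 - 1.81*o^5 + 0.6*o^4 + 5.78*o^3 + 3.56*o^2 + 0.72*o + 9.29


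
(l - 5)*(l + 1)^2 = l^3 - 3*l^2 - 9*l - 5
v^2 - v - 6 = (v - 3)*(v + 2)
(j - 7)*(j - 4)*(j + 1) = j^3 - 10*j^2 + 17*j + 28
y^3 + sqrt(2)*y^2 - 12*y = y*(y - 2*sqrt(2))*(y + 3*sqrt(2))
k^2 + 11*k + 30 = (k + 5)*(k + 6)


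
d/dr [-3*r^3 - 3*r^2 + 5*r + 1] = -9*r^2 - 6*r + 5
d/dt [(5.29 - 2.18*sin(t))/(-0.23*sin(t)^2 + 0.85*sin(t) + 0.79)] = (-0.5014*sin(t)^2 + 2.4334*sin(t) - 6.2187)*cos(t)/(0.0529*sin(t)^4 - 0.391*sin(t)^3 + 0.3591*sin(t)^2 + 1.343*sin(t) + 0.6241)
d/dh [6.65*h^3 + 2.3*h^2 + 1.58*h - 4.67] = 19.95*h^2 + 4.6*h + 1.58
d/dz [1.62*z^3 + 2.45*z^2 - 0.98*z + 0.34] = 4.86*z^2 + 4.9*z - 0.98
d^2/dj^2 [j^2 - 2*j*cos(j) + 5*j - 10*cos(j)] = 2*j*cos(j) + 4*sin(j) + 10*cos(j) + 2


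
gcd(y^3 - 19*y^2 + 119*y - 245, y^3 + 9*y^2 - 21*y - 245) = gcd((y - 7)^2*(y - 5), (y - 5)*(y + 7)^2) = y - 5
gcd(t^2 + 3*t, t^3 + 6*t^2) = t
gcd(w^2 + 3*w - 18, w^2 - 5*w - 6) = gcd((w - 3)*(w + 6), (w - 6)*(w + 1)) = 1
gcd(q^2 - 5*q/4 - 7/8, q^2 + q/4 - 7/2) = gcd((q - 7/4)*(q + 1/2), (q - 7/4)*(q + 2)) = q - 7/4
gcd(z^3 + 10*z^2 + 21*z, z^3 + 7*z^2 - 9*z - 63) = z^2 + 10*z + 21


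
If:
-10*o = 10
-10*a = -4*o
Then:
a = -2/5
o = -1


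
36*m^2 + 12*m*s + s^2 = (6*m + s)^2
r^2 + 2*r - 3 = (r - 1)*(r + 3)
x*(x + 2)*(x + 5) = x^3 + 7*x^2 + 10*x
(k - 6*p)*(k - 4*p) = k^2 - 10*k*p + 24*p^2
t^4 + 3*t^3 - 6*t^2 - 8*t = t*(t - 2)*(t + 1)*(t + 4)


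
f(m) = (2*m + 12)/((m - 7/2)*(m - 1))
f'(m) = 2/((m - 7/2)*(m - 1)) - (2*m + 12)/((m - 7/2)*(m - 1)^2) - (2*m + 12)/((m - 7/2)^2*(m - 1)) = 4*(-2*m^2 - 24*m + 61)/(4*m^4 - 36*m^3 + 109*m^2 - 126*m + 49)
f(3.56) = 124.48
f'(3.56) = -2110.26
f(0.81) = 26.65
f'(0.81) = 154.07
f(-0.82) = 1.32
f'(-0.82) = 1.28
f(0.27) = 5.32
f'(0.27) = 9.78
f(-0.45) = 1.94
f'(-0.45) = 2.18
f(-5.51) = 0.02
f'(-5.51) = 0.04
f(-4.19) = 0.09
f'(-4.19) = 0.08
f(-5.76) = 0.01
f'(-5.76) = 0.03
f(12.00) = 0.39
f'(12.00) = -0.06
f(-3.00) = 0.23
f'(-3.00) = 0.17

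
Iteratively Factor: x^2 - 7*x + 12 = (x - 3)*(x - 4)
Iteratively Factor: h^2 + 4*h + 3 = (h + 3)*(h + 1)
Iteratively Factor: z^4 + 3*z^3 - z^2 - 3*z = (z + 3)*(z^3 - z) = z*(z + 3)*(z^2 - 1) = z*(z + 1)*(z + 3)*(z - 1)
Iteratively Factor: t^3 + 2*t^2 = (t)*(t^2 + 2*t) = t*(t + 2)*(t)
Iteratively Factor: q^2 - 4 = (q - 2)*(q + 2)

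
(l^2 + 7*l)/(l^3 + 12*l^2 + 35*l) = 1/(l + 5)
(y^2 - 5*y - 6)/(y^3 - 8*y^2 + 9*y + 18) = 1/(y - 3)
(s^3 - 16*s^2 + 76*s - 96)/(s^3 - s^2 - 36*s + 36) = (s^2 - 10*s + 16)/(s^2 + 5*s - 6)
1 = 1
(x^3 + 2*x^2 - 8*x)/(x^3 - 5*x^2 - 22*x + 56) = x/(x - 7)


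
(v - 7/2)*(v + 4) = v^2 + v/2 - 14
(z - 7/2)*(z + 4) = z^2 + z/2 - 14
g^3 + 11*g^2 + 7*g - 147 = (g - 3)*(g + 7)^2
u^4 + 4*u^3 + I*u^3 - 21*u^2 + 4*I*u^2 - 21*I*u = u*(u - 3)*(u + 7)*(u + I)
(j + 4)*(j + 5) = j^2 + 9*j + 20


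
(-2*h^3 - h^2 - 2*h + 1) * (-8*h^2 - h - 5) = 16*h^5 + 10*h^4 + 27*h^3 - h^2 + 9*h - 5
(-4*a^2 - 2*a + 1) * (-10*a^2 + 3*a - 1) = 40*a^4 + 8*a^3 - 12*a^2 + 5*a - 1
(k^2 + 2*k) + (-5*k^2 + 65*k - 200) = -4*k^2 + 67*k - 200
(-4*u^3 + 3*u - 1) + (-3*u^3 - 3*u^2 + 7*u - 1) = -7*u^3 - 3*u^2 + 10*u - 2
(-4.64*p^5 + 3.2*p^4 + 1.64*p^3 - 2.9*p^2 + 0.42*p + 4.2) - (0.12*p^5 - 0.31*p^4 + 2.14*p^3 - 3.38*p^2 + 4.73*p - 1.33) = -4.76*p^5 + 3.51*p^4 - 0.5*p^3 + 0.48*p^2 - 4.31*p + 5.53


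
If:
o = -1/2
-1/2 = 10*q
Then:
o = -1/2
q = -1/20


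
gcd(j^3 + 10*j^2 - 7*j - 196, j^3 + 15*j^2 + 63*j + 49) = j^2 + 14*j + 49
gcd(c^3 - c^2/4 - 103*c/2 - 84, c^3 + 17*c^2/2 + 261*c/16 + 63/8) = c^2 + 31*c/4 + 21/2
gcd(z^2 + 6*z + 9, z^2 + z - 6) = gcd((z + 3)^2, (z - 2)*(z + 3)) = z + 3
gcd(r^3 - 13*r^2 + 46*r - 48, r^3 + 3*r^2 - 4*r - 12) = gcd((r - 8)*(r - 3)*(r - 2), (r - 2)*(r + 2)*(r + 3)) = r - 2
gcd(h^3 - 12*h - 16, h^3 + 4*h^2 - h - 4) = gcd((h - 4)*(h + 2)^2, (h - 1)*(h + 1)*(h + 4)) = 1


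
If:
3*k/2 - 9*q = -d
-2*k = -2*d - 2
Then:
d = 18*q/5 - 3/5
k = 18*q/5 + 2/5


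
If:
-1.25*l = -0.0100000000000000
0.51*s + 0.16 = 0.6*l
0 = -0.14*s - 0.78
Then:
No Solution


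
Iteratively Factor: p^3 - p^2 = (p)*(p^2 - p) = p*(p - 1)*(p)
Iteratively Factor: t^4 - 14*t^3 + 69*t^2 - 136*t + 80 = (t - 4)*(t^3 - 10*t^2 + 29*t - 20) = (t - 4)^2*(t^2 - 6*t + 5) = (t - 5)*(t - 4)^2*(t - 1)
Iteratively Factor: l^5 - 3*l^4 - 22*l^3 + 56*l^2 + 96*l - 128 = (l + 4)*(l^4 - 7*l^3 + 6*l^2 + 32*l - 32) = (l - 4)*(l + 4)*(l^3 - 3*l^2 - 6*l + 8) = (l - 4)*(l - 1)*(l + 4)*(l^2 - 2*l - 8) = (l - 4)*(l - 1)*(l + 2)*(l + 4)*(l - 4)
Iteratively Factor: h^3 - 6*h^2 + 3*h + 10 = (h + 1)*(h^2 - 7*h + 10) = (h - 2)*(h + 1)*(h - 5)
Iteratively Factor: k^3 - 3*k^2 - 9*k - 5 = (k - 5)*(k^2 + 2*k + 1) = (k - 5)*(k + 1)*(k + 1)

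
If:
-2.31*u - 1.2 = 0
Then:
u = -0.52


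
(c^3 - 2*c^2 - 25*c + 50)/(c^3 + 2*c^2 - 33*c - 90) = (c^2 - 7*c + 10)/(c^2 - 3*c - 18)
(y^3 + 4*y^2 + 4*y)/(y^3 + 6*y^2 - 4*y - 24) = y*(y + 2)/(y^2 + 4*y - 12)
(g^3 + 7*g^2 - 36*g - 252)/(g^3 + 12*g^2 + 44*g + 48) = (g^2 + g - 42)/(g^2 + 6*g + 8)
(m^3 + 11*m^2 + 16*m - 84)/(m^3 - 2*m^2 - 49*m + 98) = (m + 6)/(m - 7)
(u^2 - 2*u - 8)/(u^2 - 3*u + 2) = (u^2 - 2*u - 8)/(u^2 - 3*u + 2)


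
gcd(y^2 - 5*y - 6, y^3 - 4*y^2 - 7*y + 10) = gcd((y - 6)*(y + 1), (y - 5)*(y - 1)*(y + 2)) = 1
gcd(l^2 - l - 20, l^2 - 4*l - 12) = 1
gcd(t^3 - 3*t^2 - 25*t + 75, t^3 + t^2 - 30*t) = t - 5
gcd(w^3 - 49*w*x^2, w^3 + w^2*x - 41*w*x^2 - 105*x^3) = -w + 7*x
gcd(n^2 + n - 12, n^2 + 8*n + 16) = n + 4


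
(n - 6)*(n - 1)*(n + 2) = n^3 - 5*n^2 - 8*n + 12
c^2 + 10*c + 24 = (c + 4)*(c + 6)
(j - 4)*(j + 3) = j^2 - j - 12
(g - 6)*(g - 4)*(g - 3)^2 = g^4 - 16*g^3 + 93*g^2 - 234*g + 216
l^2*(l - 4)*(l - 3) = l^4 - 7*l^3 + 12*l^2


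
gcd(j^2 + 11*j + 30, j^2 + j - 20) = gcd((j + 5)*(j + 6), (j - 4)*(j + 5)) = j + 5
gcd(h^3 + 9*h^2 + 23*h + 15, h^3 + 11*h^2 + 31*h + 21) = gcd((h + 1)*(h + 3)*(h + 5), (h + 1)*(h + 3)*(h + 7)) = h^2 + 4*h + 3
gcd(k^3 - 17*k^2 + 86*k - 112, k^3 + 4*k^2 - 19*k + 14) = k - 2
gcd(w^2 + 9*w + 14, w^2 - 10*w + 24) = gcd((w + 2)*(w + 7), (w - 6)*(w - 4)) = 1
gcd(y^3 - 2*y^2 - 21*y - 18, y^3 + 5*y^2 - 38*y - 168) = y - 6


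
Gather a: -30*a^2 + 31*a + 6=-30*a^2 + 31*a + 6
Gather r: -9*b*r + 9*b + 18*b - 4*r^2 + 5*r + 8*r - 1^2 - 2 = 27*b - 4*r^2 + r*(13 - 9*b) - 3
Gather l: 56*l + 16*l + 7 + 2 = 72*l + 9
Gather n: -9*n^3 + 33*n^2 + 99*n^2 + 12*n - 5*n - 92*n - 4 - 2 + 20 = -9*n^3 + 132*n^2 - 85*n + 14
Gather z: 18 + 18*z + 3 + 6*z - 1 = 24*z + 20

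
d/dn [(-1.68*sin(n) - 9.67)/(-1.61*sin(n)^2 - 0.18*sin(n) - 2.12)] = (-2.7048*sin(n)^2 - 31.1374*sin(n) + 1.821)*cos(n)/(2.5921*sin(n)^4 + 0.5796*sin(n)^3 + 6.8588*sin(n)^2 + 0.7632*sin(n) + 4.4944)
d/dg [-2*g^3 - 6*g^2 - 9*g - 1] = -6*g^2 - 12*g - 9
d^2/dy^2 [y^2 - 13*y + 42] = 2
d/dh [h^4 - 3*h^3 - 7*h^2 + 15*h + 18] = 4*h^3 - 9*h^2 - 14*h + 15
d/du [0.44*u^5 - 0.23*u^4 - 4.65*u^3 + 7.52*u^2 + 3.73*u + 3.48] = 2.2*u^4 - 0.92*u^3 - 13.95*u^2 + 15.04*u + 3.73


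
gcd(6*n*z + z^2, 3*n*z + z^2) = z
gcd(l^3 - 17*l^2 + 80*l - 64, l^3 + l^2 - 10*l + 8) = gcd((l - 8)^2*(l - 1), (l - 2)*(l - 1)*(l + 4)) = l - 1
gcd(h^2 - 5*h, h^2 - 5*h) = h^2 - 5*h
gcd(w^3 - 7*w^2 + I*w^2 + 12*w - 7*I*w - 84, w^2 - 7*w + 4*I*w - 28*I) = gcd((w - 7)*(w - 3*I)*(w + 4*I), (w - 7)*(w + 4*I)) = w^2 + w*(-7 + 4*I) - 28*I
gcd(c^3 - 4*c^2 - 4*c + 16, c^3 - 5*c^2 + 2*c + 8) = c^2 - 6*c + 8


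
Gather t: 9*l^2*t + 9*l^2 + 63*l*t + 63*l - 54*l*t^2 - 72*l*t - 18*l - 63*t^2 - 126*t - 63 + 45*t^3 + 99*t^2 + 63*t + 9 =9*l^2 + 45*l + 45*t^3 + t^2*(36 - 54*l) + t*(9*l^2 - 9*l - 63) - 54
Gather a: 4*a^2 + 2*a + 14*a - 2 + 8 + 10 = 4*a^2 + 16*a + 16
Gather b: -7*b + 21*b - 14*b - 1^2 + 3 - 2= 0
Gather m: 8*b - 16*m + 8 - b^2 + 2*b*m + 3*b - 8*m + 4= -b^2 + 11*b + m*(2*b - 24) + 12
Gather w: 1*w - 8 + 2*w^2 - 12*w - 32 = 2*w^2 - 11*w - 40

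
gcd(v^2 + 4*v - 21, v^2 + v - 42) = v + 7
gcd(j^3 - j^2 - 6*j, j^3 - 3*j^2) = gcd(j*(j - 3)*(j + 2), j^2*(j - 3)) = j^2 - 3*j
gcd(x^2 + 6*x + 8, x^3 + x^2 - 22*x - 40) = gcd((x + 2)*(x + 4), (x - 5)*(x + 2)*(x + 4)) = x^2 + 6*x + 8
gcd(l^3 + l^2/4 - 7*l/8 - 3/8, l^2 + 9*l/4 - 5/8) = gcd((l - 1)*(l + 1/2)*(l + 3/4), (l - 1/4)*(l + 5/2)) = 1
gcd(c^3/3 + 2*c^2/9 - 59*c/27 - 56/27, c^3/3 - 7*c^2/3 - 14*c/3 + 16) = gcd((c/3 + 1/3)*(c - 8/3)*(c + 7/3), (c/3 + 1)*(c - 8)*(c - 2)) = 1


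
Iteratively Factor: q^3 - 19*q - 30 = (q - 5)*(q^2 + 5*q + 6) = (q - 5)*(q + 3)*(q + 2)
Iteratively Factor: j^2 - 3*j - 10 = (j - 5)*(j + 2)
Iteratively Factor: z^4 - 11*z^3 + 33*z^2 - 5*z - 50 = (z + 1)*(z^3 - 12*z^2 + 45*z - 50) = (z - 5)*(z + 1)*(z^2 - 7*z + 10) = (z - 5)^2*(z + 1)*(z - 2)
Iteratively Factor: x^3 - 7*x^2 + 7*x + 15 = (x - 5)*(x^2 - 2*x - 3) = (x - 5)*(x - 3)*(x + 1)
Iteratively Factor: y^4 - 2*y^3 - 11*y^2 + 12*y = (y + 3)*(y^3 - 5*y^2 + 4*y) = (y - 4)*(y + 3)*(y^2 - y) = y*(y - 4)*(y + 3)*(y - 1)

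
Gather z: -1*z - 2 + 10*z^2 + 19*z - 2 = 10*z^2 + 18*z - 4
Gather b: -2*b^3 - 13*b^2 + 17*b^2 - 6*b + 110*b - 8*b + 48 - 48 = -2*b^3 + 4*b^2 + 96*b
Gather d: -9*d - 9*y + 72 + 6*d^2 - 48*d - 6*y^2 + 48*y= 6*d^2 - 57*d - 6*y^2 + 39*y + 72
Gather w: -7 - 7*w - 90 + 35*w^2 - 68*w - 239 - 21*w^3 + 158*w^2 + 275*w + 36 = -21*w^3 + 193*w^2 + 200*w - 300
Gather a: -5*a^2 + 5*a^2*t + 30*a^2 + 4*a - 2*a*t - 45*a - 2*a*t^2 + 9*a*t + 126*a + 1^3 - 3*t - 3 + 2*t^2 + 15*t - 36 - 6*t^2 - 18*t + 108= a^2*(5*t + 25) + a*(-2*t^2 + 7*t + 85) - 4*t^2 - 6*t + 70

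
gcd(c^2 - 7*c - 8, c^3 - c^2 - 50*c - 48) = c^2 - 7*c - 8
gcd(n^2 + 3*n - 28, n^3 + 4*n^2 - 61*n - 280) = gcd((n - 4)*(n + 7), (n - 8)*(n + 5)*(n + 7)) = n + 7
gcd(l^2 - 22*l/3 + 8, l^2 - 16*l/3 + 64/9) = 1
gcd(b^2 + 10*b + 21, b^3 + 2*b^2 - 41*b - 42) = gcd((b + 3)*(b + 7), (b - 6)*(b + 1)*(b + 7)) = b + 7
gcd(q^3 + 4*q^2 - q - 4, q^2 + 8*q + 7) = q + 1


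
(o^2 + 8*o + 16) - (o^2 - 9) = 8*o + 25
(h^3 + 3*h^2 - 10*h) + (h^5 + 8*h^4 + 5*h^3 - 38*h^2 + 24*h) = h^5 + 8*h^4 + 6*h^3 - 35*h^2 + 14*h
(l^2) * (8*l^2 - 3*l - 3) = 8*l^4 - 3*l^3 - 3*l^2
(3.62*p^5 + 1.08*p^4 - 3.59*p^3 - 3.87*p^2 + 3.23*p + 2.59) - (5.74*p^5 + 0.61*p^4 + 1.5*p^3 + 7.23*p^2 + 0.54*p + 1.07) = -2.12*p^5 + 0.47*p^4 - 5.09*p^3 - 11.1*p^2 + 2.69*p + 1.52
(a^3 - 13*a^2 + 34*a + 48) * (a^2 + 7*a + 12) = a^5 - 6*a^4 - 45*a^3 + 130*a^2 + 744*a + 576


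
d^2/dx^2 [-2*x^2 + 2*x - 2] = -4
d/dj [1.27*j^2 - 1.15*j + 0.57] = 2.54*j - 1.15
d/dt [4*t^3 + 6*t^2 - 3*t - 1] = 12*t^2 + 12*t - 3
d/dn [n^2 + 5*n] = 2*n + 5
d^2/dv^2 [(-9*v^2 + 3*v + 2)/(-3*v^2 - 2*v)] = 2*(-81*v^3 - 54*v^2 - 36*v - 8)/(v^3*(27*v^3 + 54*v^2 + 36*v + 8))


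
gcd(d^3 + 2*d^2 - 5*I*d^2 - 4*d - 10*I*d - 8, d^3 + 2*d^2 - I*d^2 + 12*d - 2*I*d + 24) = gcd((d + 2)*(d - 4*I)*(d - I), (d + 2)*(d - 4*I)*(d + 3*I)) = d^2 + d*(2 - 4*I) - 8*I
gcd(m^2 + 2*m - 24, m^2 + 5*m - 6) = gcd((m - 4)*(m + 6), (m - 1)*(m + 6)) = m + 6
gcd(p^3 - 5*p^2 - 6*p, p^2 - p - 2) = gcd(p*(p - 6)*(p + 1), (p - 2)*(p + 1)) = p + 1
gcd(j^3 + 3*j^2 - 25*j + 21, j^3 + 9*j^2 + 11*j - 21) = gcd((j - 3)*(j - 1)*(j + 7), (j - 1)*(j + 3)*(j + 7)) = j^2 + 6*j - 7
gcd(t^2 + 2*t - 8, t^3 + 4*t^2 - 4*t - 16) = t^2 + 2*t - 8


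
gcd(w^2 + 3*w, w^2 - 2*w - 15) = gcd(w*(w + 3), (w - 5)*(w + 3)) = w + 3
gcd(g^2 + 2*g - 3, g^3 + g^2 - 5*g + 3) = g^2 + 2*g - 3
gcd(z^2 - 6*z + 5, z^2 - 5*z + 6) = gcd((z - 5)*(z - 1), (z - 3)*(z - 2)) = 1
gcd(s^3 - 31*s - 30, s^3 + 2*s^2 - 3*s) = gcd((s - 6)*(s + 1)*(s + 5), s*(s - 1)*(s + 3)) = 1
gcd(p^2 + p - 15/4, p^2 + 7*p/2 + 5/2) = p + 5/2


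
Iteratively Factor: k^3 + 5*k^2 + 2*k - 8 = (k + 2)*(k^2 + 3*k - 4) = (k - 1)*(k + 2)*(k + 4)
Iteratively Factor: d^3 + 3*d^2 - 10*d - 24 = (d - 3)*(d^2 + 6*d + 8) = (d - 3)*(d + 2)*(d + 4)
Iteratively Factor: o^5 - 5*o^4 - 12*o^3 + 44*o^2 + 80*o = (o + 2)*(o^4 - 7*o^3 + 2*o^2 + 40*o) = o*(o + 2)*(o^3 - 7*o^2 + 2*o + 40) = o*(o - 4)*(o + 2)*(o^2 - 3*o - 10) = o*(o - 5)*(o - 4)*(o + 2)*(o + 2)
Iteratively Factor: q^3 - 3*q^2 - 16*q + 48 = (q - 3)*(q^2 - 16) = (q - 4)*(q - 3)*(q + 4)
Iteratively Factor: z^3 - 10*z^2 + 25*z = (z - 5)*(z^2 - 5*z) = z*(z - 5)*(z - 5)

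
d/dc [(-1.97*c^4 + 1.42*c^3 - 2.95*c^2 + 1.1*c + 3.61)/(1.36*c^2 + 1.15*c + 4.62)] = (-5.3584*c^5 - 4.8653*c^4 - 33.1396*c^3 + 14.7927*c^2 - 37.0772*c + 0.930500000000001)/(1.8496*c^4 + 3.128*c^3 + 13.8889*c^2 + 10.626*c + 21.3444)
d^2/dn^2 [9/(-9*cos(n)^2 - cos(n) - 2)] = 9*(324*sin(n)^4 - 91*sin(n)^2 - 143*cos(n)/4 + 27*cos(3*n)/4 - 199)/(-9*sin(n)^2 + cos(n) + 11)^3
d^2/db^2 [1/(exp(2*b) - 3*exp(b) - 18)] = ((3 - 4*exp(b))*(-exp(2*b) + 3*exp(b) + 18) - 2*(2*exp(b) - 3)^2*exp(b))*exp(b)/(-exp(2*b) + 3*exp(b) + 18)^3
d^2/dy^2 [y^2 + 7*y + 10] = 2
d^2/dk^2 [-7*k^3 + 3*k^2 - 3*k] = 6 - 42*k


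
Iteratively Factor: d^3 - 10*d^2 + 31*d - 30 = (d - 3)*(d^2 - 7*d + 10) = (d - 5)*(d - 3)*(d - 2)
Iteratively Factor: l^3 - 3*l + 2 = (l - 1)*(l^2 + l - 2) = (l - 1)^2*(l + 2)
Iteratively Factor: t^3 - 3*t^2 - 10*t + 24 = (t - 4)*(t^2 + t - 6) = (t - 4)*(t - 2)*(t + 3)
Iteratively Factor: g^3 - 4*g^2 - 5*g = (g)*(g^2 - 4*g - 5) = g*(g - 5)*(g + 1)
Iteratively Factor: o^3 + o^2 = (o)*(o^2 + o) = o^2*(o + 1)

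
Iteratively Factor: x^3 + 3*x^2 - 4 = (x + 2)*(x^2 + x - 2) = (x + 2)^2*(x - 1)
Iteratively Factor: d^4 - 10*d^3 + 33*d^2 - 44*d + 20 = (d - 2)*(d^3 - 8*d^2 + 17*d - 10) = (d - 2)^2*(d^2 - 6*d + 5) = (d - 2)^2*(d - 1)*(d - 5)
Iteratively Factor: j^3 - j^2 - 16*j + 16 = (j - 4)*(j^2 + 3*j - 4) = (j - 4)*(j - 1)*(j + 4)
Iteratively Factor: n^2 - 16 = (n + 4)*(n - 4)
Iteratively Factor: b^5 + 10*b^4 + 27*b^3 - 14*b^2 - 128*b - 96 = (b + 1)*(b^4 + 9*b^3 + 18*b^2 - 32*b - 96) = (b + 1)*(b + 4)*(b^3 + 5*b^2 - 2*b - 24) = (b - 2)*(b + 1)*(b + 4)*(b^2 + 7*b + 12) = (b - 2)*(b + 1)*(b + 3)*(b + 4)*(b + 4)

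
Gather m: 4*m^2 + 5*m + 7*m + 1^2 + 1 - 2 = 4*m^2 + 12*m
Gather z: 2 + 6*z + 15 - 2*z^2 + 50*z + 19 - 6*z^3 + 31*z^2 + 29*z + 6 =-6*z^3 + 29*z^2 + 85*z + 42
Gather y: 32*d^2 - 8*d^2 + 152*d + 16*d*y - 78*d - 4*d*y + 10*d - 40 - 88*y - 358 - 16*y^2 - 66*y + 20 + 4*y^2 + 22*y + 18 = 24*d^2 + 84*d - 12*y^2 + y*(12*d - 132) - 360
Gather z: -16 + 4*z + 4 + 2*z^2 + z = 2*z^2 + 5*z - 12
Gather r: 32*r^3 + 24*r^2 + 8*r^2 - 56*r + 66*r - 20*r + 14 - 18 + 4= 32*r^3 + 32*r^2 - 10*r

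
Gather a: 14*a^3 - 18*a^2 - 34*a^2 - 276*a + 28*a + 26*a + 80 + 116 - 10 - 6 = 14*a^3 - 52*a^2 - 222*a + 180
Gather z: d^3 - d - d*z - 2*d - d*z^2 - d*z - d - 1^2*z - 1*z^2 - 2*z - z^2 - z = d^3 - 4*d + z^2*(-d - 2) + z*(-2*d - 4)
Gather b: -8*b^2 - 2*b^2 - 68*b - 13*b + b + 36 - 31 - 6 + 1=-10*b^2 - 80*b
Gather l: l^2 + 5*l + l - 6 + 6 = l^2 + 6*l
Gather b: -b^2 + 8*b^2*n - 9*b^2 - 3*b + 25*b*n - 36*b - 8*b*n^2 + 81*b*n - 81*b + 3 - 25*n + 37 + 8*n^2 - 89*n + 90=b^2*(8*n - 10) + b*(-8*n^2 + 106*n - 120) + 8*n^2 - 114*n + 130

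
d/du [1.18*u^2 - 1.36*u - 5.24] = 2.36*u - 1.36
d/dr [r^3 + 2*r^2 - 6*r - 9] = 3*r^2 + 4*r - 6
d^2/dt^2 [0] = 0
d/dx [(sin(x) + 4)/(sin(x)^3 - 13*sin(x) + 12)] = 2*(2 - sin(x))*cos(x)/((sin(x) - 3)^2*(sin(x) - 1)^2)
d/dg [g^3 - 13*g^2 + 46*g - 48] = 3*g^2 - 26*g + 46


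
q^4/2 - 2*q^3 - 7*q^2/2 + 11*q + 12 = (q/2 + 1)*(q - 4)*(q - 3)*(q + 1)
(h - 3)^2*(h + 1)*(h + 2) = h^4 - 3*h^3 - 7*h^2 + 15*h + 18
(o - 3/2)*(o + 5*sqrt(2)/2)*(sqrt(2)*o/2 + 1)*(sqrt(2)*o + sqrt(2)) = o^4 - o^3/2 + 7*sqrt(2)*o^3/2 - 7*sqrt(2)*o^2/4 + 7*o^2/2 - 21*sqrt(2)*o/4 - 5*o/2 - 15/2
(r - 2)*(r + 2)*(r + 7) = r^3 + 7*r^2 - 4*r - 28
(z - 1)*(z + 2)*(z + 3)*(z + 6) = z^4 + 10*z^3 + 25*z^2 - 36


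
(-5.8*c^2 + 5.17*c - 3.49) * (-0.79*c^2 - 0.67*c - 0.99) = 4.582*c^4 - 0.1983*c^3 + 5.0352*c^2 - 2.78*c + 3.4551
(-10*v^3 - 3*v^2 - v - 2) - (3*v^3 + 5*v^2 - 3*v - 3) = -13*v^3 - 8*v^2 + 2*v + 1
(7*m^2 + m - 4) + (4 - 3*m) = 7*m^2 - 2*m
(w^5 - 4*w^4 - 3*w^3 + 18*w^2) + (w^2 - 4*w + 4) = w^5 - 4*w^4 - 3*w^3 + 19*w^2 - 4*w + 4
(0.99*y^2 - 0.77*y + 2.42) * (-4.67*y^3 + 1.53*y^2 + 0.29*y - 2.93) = -4.6233*y^5 + 5.1106*y^4 - 12.1924*y^3 + 0.5786*y^2 + 2.9579*y - 7.0906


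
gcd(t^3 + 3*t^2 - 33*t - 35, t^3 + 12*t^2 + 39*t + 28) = t^2 + 8*t + 7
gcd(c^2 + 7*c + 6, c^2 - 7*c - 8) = c + 1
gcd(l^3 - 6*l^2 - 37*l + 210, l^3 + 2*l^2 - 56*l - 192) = l + 6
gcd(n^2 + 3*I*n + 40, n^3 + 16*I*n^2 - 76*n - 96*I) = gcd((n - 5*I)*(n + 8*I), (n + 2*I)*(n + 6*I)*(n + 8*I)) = n + 8*I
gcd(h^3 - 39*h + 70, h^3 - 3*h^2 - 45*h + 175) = h^2 + 2*h - 35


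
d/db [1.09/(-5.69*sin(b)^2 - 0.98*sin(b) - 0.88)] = (12.4042*sin(b) + 1.0682)*cos(b)/(5.69*sin(b)^2 + 0.98*sin(b) + 0.88)^2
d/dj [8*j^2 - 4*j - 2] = 16*j - 4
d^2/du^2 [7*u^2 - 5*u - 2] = 14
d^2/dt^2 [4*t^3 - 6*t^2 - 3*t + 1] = 24*t - 12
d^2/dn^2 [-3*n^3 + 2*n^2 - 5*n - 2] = 4 - 18*n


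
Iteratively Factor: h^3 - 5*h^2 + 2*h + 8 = (h - 4)*(h^2 - h - 2) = (h - 4)*(h + 1)*(h - 2)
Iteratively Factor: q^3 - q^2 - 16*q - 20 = (q + 2)*(q^2 - 3*q - 10) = (q - 5)*(q + 2)*(q + 2)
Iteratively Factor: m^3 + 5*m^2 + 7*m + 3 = (m + 1)*(m^2 + 4*m + 3) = (m + 1)^2*(m + 3)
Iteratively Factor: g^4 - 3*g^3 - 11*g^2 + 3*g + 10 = (g - 1)*(g^3 - 2*g^2 - 13*g - 10) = (g - 1)*(g + 2)*(g^2 - 4*g - 5) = (g - 1)*(g + 1)*(g + 2)*(g - 5)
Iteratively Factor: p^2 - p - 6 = (p - 3)*(p + 2)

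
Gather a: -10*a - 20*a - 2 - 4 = -30*a - 6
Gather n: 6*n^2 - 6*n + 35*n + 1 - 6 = 6*n^2 + 29*n - 5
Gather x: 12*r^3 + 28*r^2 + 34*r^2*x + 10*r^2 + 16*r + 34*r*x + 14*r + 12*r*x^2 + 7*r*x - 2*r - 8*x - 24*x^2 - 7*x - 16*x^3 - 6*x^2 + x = 12*r^3 + 38*r^2 + 28*r - 16*x^3 + x^2*(12*r - 30) + x*(34*r^2 + 41*r - 14)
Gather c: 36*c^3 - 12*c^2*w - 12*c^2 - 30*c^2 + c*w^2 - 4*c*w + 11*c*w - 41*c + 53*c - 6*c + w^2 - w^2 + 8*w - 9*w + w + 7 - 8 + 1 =36*c^3 + c^2*(-12*w - 42) + c*(w^2 + 7*w + 6)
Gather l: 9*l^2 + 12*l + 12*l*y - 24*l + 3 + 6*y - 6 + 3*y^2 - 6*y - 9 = 9*l^2 + l*(12*y - 12) + 3*y^2 - 12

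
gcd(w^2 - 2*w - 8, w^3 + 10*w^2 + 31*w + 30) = w + 2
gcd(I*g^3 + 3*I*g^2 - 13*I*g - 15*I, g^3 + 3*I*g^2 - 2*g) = 1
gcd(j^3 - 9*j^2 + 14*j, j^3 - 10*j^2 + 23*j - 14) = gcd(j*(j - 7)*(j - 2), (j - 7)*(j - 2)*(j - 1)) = j^2 - 9*j + 14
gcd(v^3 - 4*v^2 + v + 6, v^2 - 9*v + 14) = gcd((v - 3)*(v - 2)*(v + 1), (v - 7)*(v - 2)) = v - 2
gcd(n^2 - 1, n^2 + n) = n + 1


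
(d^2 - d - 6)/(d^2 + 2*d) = (d - 3)/d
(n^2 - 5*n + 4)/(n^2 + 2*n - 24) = (n - 1)/(n + 6)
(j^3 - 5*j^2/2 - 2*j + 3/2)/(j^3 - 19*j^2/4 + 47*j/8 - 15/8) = 4*(j + 1)/(4*j - 5)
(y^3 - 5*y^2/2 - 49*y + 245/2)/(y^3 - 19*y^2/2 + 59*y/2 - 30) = (y^2 - 49)/(y^2 - 7*y + 12)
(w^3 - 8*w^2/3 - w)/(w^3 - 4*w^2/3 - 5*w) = (3*w + 1)/(3*w + 5)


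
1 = 1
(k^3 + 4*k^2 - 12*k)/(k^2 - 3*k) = (k^2 + 4*k - 12)/(k - 3)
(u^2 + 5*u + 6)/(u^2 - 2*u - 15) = (u + 2)/(u - 5)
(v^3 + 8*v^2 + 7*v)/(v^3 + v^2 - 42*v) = (v + 1)/(v - 6)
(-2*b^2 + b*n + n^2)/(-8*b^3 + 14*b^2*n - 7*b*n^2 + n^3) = (2*b + n)/(8*b^2 - 6*b*n + n^2)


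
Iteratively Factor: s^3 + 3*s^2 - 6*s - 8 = (s + 4)*(s^2 - s - 2) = (s - 2)*(s + 4)*(s + 1)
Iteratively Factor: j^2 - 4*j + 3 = (j - 1)*(j - 3)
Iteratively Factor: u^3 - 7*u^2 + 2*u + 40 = (u + 2)*(u^2 - 9*u + 20) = (u - 4)*(u + 2)*(u - 5)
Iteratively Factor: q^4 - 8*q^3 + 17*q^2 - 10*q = (q - 2)*(q^3 - 6*q^2 + 5*q) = q*(q - 2)*(q^2 - 6*q + 5) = q*(q - 5)*(q - 2)*(q - 1)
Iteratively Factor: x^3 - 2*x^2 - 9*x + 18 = (x - 3)*(x^2 + x - 6) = (x - 3)*(x + 3)*(x - 2)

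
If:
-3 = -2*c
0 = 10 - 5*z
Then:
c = 3/2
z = 2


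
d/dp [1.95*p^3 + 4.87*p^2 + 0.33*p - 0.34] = 5.85*p^2 + 9.74*p + 0.33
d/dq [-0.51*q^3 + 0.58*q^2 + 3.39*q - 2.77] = -1.53*q^2 + 1.16*q + 3.39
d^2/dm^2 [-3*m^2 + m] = -6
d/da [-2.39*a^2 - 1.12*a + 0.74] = -4.78*a - 1.12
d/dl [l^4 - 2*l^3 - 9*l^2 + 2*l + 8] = 4*l^3 - 6*l^2 - 18*l + 2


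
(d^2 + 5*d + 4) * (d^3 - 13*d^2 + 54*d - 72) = d^5 - 8*d^4 - 7*d^3 + 146*d^2 - 144*d - 288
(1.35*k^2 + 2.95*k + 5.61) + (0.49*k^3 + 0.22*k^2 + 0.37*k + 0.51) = 0.49*k^3 + 1.57*k^2 + 3.32*k + 6.12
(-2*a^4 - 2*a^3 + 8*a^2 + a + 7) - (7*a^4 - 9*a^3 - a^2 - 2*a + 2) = -9*a^4 + 7*a^3 + 9*a^2 + 3*a + 5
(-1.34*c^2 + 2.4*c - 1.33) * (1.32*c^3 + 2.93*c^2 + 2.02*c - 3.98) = -1.7688*c^5 - 0.7582*c^4 + 2.5696*c^3 + 6.2843*c^2 - 12.2386*c + 5.2934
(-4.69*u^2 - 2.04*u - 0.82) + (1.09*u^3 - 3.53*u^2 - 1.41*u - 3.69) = 1.09*u^3 - 8.22*u^2 - 3.45*u - 4.51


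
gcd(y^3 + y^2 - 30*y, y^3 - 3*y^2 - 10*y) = y^2 - 5*y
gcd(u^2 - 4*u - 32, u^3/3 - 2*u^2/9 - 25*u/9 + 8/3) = 1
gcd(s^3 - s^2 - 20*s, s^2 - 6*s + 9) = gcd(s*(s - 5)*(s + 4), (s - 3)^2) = 1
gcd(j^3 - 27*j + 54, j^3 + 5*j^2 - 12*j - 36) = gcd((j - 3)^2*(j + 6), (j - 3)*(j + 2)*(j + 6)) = j^2 + 3*j - 18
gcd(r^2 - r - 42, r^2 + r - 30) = r + 6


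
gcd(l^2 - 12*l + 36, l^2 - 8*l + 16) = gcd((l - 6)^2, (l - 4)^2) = 1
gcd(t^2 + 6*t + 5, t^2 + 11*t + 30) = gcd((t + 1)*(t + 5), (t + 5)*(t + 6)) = t + 5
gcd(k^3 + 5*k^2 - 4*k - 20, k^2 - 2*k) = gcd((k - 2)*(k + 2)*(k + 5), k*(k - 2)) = k - 2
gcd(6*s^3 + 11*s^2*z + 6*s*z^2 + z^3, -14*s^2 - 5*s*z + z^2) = 2*s + z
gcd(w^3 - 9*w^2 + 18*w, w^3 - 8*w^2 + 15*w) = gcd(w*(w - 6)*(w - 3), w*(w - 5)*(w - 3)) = w^2 - 3*w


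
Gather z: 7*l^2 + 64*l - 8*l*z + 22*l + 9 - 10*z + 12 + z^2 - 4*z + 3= 7*l^2 + 86*l + z^2 + z*(-8*l - 14) + 24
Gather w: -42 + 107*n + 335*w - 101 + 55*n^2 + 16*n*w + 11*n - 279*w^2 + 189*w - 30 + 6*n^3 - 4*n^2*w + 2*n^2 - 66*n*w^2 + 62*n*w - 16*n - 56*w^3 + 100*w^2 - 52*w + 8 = 6*n^3 + 57*n^2 + 102*n - 56*w^3 + w^2*(-66*n - 179) + w*(-4*n^2 + 78*n + 472) - 165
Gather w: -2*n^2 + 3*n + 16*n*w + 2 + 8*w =-2*n^2 + 3*n + w*(16*n + 8) + 2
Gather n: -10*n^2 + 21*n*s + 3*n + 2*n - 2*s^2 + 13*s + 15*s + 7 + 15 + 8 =-10*n^2 + n*(21*s + 5) - 2*s^2 + 28*s + 30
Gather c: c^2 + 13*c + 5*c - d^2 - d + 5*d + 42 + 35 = c^2 + 18*c - d^2 + 4*d + 77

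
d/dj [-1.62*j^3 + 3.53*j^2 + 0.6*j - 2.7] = -4.86*j^2 + 7.06*j + 0.6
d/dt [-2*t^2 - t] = -4*t - 1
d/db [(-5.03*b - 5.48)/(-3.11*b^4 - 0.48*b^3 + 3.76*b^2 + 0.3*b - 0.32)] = (-46.9299*b^4 - 73.0*b^3 + 11.0216*b^2 + 41.2096*b + 3.2536)/(9.6721*b^8 + 2.9856*b^7 - 23.1568*b^6 - 5.4756*b^5 + 15.84*b^4 + 2.5632*b^3 - 2.3164*b^2 - 0.192*b + 0.1024)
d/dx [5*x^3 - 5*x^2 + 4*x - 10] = 15*x^2 - 10*x + 4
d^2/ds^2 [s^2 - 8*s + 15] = 2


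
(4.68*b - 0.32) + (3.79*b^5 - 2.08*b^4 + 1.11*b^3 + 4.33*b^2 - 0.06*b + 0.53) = 3.79*b^5 - 2.08*b^4 + 1.11*b^3 + 4.33*b^2 + 4.62*b + 0.21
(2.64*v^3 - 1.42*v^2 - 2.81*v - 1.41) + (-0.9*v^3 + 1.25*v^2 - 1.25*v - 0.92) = 1.74*v^3 - 0.17*v^2 - 4.06*v - 2.33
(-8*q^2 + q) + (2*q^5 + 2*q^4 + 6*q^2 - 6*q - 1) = 2*q^5 + 2*q^4 - 2*q^2 - 5*q - 1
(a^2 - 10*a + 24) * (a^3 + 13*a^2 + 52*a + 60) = a^5 + 3*a^4 - 54*a^3 - 148*a^2 + 648*a + 1440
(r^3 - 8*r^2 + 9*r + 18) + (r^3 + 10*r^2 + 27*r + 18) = 2*r^3 + 2*r^2 + 36*r + 36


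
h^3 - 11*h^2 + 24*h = h*(h - 8)*(h - 3)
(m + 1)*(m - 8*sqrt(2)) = m^2 - 8*sqrt(2)*m + m - 8*sqrt(2)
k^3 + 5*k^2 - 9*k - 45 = (k - 3)*(k + 3)*(k + 5)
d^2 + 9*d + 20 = (d + 4)*(d + 5)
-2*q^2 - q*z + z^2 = (-2*q + z)*(q + z)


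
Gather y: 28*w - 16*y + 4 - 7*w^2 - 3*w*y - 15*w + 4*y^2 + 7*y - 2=-7*w^2 + 13*w + 4*y^2 + y*(-3*w - 9) + 2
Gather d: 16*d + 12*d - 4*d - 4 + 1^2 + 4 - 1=24*d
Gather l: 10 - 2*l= 10 - 2*l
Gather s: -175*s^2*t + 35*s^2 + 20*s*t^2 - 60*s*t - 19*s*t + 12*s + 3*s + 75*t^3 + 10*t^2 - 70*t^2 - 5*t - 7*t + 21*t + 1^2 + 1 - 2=s^2*(35 - 175*t) + s*(20*t^2 - 79*t + 15) + 75*t^3 - 60*t^2 + 9*t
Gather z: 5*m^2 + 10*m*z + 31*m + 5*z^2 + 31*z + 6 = 5*m^2 + 31*m + 5*z^2 + z*(10*m + 31) + 6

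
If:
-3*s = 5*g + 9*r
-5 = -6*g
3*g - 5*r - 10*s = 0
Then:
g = 5/6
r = -59/90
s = 26/45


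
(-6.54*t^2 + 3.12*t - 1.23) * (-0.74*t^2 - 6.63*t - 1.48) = 4.8396*t^4 + 41.0514*t^3 - 10.0962*t^2 + 3.5373*t + 1.8204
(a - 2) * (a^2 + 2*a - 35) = a^3 - 39*a + 70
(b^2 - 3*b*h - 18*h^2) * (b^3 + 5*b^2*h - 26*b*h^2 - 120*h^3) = b^5 + 2*b^4*h - 59*b^3*h^2 - 132*b^2*h^3 + 828*b*h^4 + 2160*h^5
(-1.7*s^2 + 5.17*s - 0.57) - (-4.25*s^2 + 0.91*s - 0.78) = 2.55*s^2 + 4.26*s + 0.21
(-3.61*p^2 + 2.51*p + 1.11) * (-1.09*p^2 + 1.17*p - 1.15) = 3.9349*p^4 - 6.9596*p^3 + 5.8783*p^2 - 1.5878*p - 1.2765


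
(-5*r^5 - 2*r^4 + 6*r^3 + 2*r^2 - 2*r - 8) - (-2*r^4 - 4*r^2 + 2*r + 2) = -5*r^5 + 6*r^3 + 6*r^2 - 4*r - 10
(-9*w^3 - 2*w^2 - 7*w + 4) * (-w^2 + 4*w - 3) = 9*w^5 - 34*w^4 + 26*w^3 - 26*w^2 + 37*w - 12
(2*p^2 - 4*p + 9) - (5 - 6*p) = 2*p^2 + 2*p + 4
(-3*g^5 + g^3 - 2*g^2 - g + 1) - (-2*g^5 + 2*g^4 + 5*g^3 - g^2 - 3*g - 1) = -g^5 - 2*g^4 - 4*g^3 - g^2 + 2*g + 2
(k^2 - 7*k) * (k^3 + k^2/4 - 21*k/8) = k^5 - 27*k^4/4 - 35*k^3/8 + 147*k^2/8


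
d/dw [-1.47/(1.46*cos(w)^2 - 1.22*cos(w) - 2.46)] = (1.7934 - 4.2924*cos(w))*sin(w)/(-1.46*cos(w)^2 + 1.22*cos(w) + 2.46)^2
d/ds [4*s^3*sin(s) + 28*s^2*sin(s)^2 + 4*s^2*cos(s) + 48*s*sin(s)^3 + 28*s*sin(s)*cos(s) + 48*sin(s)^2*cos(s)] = 4*s^3*cos(s) + 8*s^2*sin(s) + 28*s^2*sin(2*s) + 44*s*cos(s) - 36*s*cos(3*s) + 28*s + 24*sin(s) + 14*sin(2*s) + 24*sin(3*s)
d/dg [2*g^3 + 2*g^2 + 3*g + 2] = 6*g^2 + 4*g + 3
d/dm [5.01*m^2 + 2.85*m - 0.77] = 10.02*m + 2.85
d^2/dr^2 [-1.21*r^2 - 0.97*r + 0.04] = -2.42000000000000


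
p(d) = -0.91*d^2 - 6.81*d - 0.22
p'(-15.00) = 20.49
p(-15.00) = -102.82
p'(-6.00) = 4.11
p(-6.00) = 7.88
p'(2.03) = -10.50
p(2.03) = -17.79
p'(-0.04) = -6.74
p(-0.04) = 0.05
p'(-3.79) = 0.09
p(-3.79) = 12.52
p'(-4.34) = 1.09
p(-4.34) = 12.20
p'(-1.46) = -4.15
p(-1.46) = 7.78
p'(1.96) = -10.38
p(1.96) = -17.06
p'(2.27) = -10.94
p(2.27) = -20.37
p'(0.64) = -7.97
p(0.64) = -4.95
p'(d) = -1.82*d - 6.81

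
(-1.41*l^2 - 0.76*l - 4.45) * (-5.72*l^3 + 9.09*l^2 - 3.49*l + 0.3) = 8.0652*l^5 - 8.4697*l^4 + 23.4665*l^3 - 38.2211*l^2 + 15.3025*l - 1.335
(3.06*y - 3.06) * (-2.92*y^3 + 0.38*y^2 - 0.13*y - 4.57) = -8.9352*y^4 + 10.098*y^3 - 1.5606*y^2 - 13.5864*y + 13.9842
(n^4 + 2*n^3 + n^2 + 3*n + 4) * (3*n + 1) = 3*n^5 + 7*n^4 + 5*n^3 + 10*n^2 + 15*n + 4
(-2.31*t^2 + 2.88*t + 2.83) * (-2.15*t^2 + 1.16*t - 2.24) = 4.9665*t^4 - 8.8716*t^3 + 2.4307*t^2 - 3.1684*t - 6.3392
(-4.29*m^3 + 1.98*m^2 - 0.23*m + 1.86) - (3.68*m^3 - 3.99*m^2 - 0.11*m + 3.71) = -7.97*m^3 + 5.97*m^2 - 0.12*m - 1.85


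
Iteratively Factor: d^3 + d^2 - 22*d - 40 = (d - 5)*(d^2 + 6*d + 8) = (d - 5)*(d + 2)*(d + 4)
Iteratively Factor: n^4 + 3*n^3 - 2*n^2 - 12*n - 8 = (n - 2)*(n^3 + 5*n^2 + 8*n + 4) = (n - 2)*(n + 2)*(n^2 + 3*n + 2) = (n - 2)*(n + 2)^2*(n + 1)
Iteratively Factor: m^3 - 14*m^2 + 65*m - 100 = (m - 5)*(m^2 - 9*m + 20) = (m - 5)*(m - 4)*(m - 5)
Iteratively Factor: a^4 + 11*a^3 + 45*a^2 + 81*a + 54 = (a + 2)*(a^3 + 9*a^2 + 27*a + 27) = (a + 2)*(a + 3)*(a^2 + 6*a + 9) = (a + 2)*(a + 3)^2*(a + 3)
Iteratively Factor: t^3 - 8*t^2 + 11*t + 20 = (t + 1)*(t^2 - 9*t + 20) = (t - 4)*(t + 1)*(t - 5)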